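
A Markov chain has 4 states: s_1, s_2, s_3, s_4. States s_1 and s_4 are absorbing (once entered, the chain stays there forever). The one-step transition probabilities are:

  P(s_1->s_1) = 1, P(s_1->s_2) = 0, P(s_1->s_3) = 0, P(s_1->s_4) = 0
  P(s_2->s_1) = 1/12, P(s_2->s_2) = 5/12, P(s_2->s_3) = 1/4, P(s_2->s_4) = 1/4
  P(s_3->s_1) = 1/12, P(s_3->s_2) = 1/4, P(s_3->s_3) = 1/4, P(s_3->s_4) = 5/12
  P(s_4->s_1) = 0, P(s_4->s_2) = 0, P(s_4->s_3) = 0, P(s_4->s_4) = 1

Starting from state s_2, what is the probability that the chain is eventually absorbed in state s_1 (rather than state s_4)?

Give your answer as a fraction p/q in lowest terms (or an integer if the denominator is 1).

Let a_i = P(absorbed in s_1 | start in state i).
Boundary conditions: a_s_1 = 1, a_s_4 = 0.
For each transient state i, a_i = sum_j P(i->j) * a_j:
  a_s_2 = 1/12*a_s_1 + 5/12*a_s_2 + 1/4*a_s_3 + 1/4*a_s_4
  a_s_3 = 1/12*a_s_1 + 1/4*a_s_2 + 1/4*a_s_3 + 5/12*a_s_4

Substituting a_s_1 = 1 and a_s_4 = 0, rearrange to (I - Q) a = r where r[i] = P(i -> s_1):
  [7/12, -1/4] . (a_s_2, a_s_3) = 1/12
  [-1/4, 3/4] . (a_s_2, a_s_3) = 1/12

Solving yields:
  a_s_2 = 2/9
  a_s_3 = 5/27

Starting state is s_2, so the absorption probability is a_s_2 = 2/9.

Answer: 2/9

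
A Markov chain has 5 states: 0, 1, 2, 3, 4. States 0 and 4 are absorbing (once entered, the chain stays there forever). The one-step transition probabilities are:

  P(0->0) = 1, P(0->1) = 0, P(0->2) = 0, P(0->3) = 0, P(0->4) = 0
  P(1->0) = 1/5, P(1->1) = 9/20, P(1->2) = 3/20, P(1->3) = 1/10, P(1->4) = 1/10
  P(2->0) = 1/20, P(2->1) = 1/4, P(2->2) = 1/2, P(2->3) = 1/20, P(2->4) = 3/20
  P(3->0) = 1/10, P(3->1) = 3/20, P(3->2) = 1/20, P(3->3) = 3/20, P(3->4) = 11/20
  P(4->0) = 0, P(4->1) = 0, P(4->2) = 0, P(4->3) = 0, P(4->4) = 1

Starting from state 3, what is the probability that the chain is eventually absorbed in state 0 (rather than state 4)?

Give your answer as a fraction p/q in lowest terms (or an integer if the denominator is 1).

Answer: 14/61

Derivation:
Let a_i = P(absorbed in 0 | start in state i).
Boundary conditions: a_0 = 1, a_4 = 0.
For each transient state i, a_i = sum_j P(i->j) * a_j:
  a_1 = 1/5*a_0 + 9/20*a_1 + 3/20*a_2 + 1/10*a_3 + 1/10*a_4
  a_2 = 1/20*a_0 + 1/4*a_1 + 1/2*a_2 + 1/20*a_3 + 3/20*a_4
  a_3 = 1/10*a_0 + 3/20*a_1 + 1/20*a_2 + 3/20*a_3 + 11/20*a_4

Substituting a_0 = 1 and a_4 = 0, rearrange to (I - Q) a = r where r[i] = P(i -> 0):
  [11/20, -3/20, -1/10] . (a_1, a_2, a_3) = 1/5
  [-1/4, 1/2, -1/20] . (a_1, a_2, a_3) = 1/20
  [-3/20, -1/20, 17/20] . (a_1, a_2, a_3) = 1/10

Solving yields:
  a_1 = 31/61
  a_2 = 23/61
  a_3 = 14/61

Starting state is 3, so the absorption probability is a_3 = 14/61.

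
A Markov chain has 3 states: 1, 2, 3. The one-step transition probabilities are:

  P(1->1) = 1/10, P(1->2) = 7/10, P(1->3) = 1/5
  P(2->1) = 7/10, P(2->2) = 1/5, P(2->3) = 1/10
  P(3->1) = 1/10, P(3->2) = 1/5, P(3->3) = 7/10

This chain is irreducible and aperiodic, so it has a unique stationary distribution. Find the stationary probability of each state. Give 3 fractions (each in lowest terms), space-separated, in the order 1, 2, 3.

The stationary distribution satisfies pi = pi * P, i.e.:
  pi_1 = 1/10*pi_1 + 7/10*pi_2 + 1/10*pi_3
  pi_2 = 7/10*pi_1 + 1/5*pi_2 + 1/5*pi_3
  pi_3 = 1/5*pi_1 + 1/10*pi_2 + 7/10*pi_3
with normalization: pi_1 + pi_2 + pi_3 = 1.

Using the first 2 balance equations plus normalization, the linear system A*pi = b is:
  [-9/10, 7/10, 1/10] . pi = 0
  [7/10, -4/5, 1/5] . pi = 0
  [1, 1, 1] . pi = 1

Solving yields:
  pi_1 = 11/35
  pi_2 = 5/14
  pi_3 = 23/70

Verification (pi * P):
  11/35*1/10 + 5/14*7/10 + 23/70*1/10 = 11/35 = pi_1  (ok)
  11/35*7/10 + 5/14*1/5 + 23/70*1/5 = 5/14 = pi_2  (ok)
  11/35*1/5 + 5/14*1/10 + 23/70*7/10 = 23/70 = pi_3  (ok)

Answer: 11/35 5/14 23/70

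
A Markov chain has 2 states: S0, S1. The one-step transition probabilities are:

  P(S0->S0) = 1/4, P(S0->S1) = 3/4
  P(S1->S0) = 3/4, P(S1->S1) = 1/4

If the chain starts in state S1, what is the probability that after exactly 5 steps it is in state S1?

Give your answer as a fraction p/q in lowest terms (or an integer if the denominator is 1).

Computing P^5 by repeated multiplication:
P^1 =
  S0: [1/4, 3/4]
  S1: [3/4, 1/4]
P^2 =
  S0: [5/8, 3/8]
  S1: [3/8, 5/8]
P^3 =
  S0: [7/16, 9/16]
  S1: [9/16, 7/16]
P^4 =
  S0: [17/32, 15/32]
  S1: [15/32, 17/32]
P^5 =
  S0: [31/64, 33/64]
  S1: [33/64, 31/64]

(P^5)[S1 -> S1] = 31/64

Answer: 31/64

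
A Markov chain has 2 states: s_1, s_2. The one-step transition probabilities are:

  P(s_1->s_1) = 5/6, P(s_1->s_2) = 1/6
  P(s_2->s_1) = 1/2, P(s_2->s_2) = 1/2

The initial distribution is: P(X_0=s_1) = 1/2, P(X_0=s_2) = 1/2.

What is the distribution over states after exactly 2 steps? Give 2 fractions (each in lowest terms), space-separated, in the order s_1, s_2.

Answer: 13/18 5/18

Derivation:
Propagating the distribution step by step (d_{t+1} = d_t * P):
d_0 = (s_1=1/2, s_2=1/2)
  d_1[s_1] = 1/2*5/6 + 1/2*1/2 = 2/3
  d_1[s_2] = 1/2*1/6 + 1/2*1/2 = 1/3
d_1 = (s_1=2/3, s_2=1/3)
  d_2[s_1] = 2/3*5/6 + 1/3*1/2 = 13/18
  d_2[s_2] = 2/3*1/6 + 1/3*1/2 = 5/18
d_2 = (s_1=13/18, s_2=5/18)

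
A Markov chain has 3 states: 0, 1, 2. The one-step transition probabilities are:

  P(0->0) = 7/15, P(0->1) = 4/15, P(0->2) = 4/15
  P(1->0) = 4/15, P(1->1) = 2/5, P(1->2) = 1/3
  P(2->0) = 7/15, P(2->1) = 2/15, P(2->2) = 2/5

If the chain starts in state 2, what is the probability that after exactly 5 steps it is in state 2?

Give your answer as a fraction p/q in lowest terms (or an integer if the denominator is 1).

Computing P^5 by repeated multiplication:
P^1 =
  0: [7/15, 4/15, 4/15]
  1: [4/15, 2/5, 1/3]
  2: [7/15, 2/15, 2/5]
P^2 =
  0: [31/75, 4/15, 8/25]
  1: [29/75, 62/225, 76/225]
  2: [11/25, 52/225, 74/225]
P^3 =
  0: [31/75, 292/1125, 368/1125]
  1: [463/1125, 872/3375, 1114/3375]
  2: [473/1125, 856/3375, 44/135]
P^4 =
  0: [2333/5625, 4348/16875, 5528/16875]
  1: [7003/16875, 13016/50625, 664/2025]
  2: [7019/16875, 13012/50625, 16556/50625]
P^5 =
  0: [35027/84375, 13028/50625, 82904/253125]
  1: [105109/253125, 195332/759375, 248716/759375]
  2: [105113/253125, 195412/759375, 248624/759375]

(P^5)[2 -> 2] = 248624/759375

Answer: 248624/759375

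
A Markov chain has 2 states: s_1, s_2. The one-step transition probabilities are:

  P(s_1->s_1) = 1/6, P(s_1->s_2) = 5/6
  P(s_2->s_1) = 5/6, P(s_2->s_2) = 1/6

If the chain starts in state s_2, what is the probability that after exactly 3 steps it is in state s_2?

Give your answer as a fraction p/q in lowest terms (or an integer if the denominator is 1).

Answer: 19/54

Derivation:
Computing P^3 by repeated multiplication:
P^1 =
  s_1: [1/6, 5/6]
  s_2: [5/6, 1/6]
P^2 =
  s_1: [13/18, 5/18]
  s_2: [5/18, 13/18]
P^3 =
  s_1: [19/54, 35/54]
  s_2: [35/54, 19/54]

(P^3)[s_2 -> s_2] = 19/54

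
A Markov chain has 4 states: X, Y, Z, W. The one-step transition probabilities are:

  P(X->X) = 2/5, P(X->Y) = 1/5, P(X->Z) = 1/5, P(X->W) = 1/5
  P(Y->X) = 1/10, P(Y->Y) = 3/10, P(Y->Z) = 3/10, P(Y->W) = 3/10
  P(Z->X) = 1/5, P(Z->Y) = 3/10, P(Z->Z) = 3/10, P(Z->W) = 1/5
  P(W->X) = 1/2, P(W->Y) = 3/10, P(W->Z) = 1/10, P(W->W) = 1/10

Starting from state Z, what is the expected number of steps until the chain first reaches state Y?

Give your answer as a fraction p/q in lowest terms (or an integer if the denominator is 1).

Let h_i = expected steps to first reach Y from state i.
Boundary: h_Y = 0.
First-step equations for the other states:
  h_X = 1 + 2/5*h_X + 1/5*h_Y + 1/5*h_Z + 1/5*h_W
  h_Z = 1 + 1/5*h_X + 3/10*h_Y + 3/10*h_Z + 1/5*h_W
  h_W = 1 + 1/2*h_X + 3/10*h_Y + 1/10*h_Z + 1/10*h_W

Substituting h_Y = 0 and rearranging gives the linear system (I - Q) h = 1:
  [3/5, -1/5, -1/5] . (h_X, h_Z, h_W) = 1
  [-1/5, 7/10, -1/5] . (h_X, h_Z, h_W) = 1
  [-1/2, -1/10, 9/10] . (h_X, h_Z, h_W) = 1

Solving yields:
  h_X = 495/118
  h_Z = 220/59
  h_W = 455/118

Starting state is Z, so the expected hitting time is h_Z = 220/59.

Answer: 220/59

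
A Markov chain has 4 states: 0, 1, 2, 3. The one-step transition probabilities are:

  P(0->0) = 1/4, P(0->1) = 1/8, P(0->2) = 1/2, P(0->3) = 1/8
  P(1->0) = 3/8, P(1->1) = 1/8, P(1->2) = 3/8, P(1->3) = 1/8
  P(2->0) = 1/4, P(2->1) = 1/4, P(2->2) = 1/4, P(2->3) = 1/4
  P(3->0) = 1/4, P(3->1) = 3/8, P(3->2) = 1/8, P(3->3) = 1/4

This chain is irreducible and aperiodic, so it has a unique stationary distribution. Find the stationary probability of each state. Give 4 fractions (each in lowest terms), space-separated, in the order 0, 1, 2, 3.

Answer: 164/593 126/593 191/593 112/593

Derivation:
The stationary distribution satisfies pi = pi * P, i.e.:
  pi_0 = 1/4*pi_0 + 3/8*pi_1 + 1/4*pi_2 + 1/4*pi_3
  pi_1 = 1/8*pi_0 + 1/8*pi_1 + 1/4*pi_2 + 3/8*pi_3
  pi_2 = 1/2*pi_0 + 3/8*pi_1 + 1/4*pi_2 + 1/8*pi_3
  pi_3 = 1/8*pi_0 + 1/8*pi_1 + 1/4*pi_2 + 1/4*pi_3
with normalization: pi_0 + pi_1 + pi_2 + pi_3 = 1.

Using the first 3 balance equations plus normalization, the linear system A*pi = b is:
  [-3/4, 3/8, 1/4, 1/4] . pi = 0
  [1/8, -7/8, 1/4, 3/8] . pi = 0
  [1/2, 3/8, -3/4, 1/8] . pi = 0
  [1, 1, 1, 1] . pi = 1

Solving yields:
  pi_0 = 164/593
  pi_1 = 126/593
  pi_2 = 191/593
  pi_3 = 112/593

Verification (pi * P):
  164/593*1/4 + 126/593*3/8 + 191/593*1/4 + 112/593*1/4 = 164/593 = pi_0  (ok)
  164/593*1/8 + 126/593*1/8 + 191/593*1/4 + 112/593*3/8 = 126/593 = pi_1  (ok)
  164/593*1/2 + 126/593*3/8 + 191/593*1/4 + 112/593*1/8 = 191/593 = pi_2  (ok)
  164/593*1/8 + 126/593*1/8 + 191/593*1/4 + 112/593*1/4 = 112/593 = pi_3  (ok)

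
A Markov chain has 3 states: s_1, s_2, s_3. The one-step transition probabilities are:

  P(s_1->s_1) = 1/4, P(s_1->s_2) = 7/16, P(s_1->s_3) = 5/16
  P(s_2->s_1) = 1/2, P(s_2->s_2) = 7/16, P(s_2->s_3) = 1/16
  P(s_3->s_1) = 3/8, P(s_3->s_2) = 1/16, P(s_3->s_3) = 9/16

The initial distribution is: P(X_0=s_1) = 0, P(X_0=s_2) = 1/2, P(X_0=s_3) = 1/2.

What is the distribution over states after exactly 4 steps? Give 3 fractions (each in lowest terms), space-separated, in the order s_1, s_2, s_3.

Propagating the distribution step by step (d_{t+1} = d_t * P):
d_0 = (s_1=0, s_2=1/2, s_3=1/2)
  d_1[s_1] = 0*1/4 + 1/2*1/2 + 1/2*3/8 = 7/16
  d_1[s_2] = 0*7/16 + 1/2*7/16 + 1/2*1/16 = 1/4
  d_1[s_3] = 0*5/16 + 1/2*1/16 + 1/2*9/16 = 5/16
d_1 = (s_1=7/16, s_2=1/4, s_3=5/16)
  d_2[s_1] = 7/16*1/4 + 1/4*1/2 + 5/16*3/8 = 45/128
  d_2[s_2] = 7/16*7/16 + 1/4*7/16 + 5/16*1/16 = 41/128
  d_2[s_3] = 7/16*5/16 + 1/4*1/16 + 5/16*9/16 = 21/64
d_2 = (s_1=45/128, s_2=41/128, s_3=21/64)
  d_3[s_1] = 45/128*1/4 + 41/128*1/2 + 21/64*3/8 = 95/256
  d_3[s_2] = 45/128*7/16 + 41/128*7/16 + 21/64*1/16 = 161/512
  d_3[s_3] = 45/128*5/16 + 41/128*1/16 + 21/64*9/16 = 161/512
d_3 = (s_1=95/256, s_2=161/512, s_3=161/512)
  d_4[s_1] = 95/256*1/4 + 161/512*1/2 + 161/512*3/8 = 1507/4096
  d_4[s_2] = 95/256*7/16 + 161/512*7/16 + 161/512*1/16 = 1309/4096
  d_4[s_3] = 95/256*5/16 + 161/512*1/16 + 161/512*9/16 = 5/16
d_4 = (s_1=1507/4096, s_2=1309/4096, s_3=5/16)

Answer: 1507/4096 1309/4096 5/16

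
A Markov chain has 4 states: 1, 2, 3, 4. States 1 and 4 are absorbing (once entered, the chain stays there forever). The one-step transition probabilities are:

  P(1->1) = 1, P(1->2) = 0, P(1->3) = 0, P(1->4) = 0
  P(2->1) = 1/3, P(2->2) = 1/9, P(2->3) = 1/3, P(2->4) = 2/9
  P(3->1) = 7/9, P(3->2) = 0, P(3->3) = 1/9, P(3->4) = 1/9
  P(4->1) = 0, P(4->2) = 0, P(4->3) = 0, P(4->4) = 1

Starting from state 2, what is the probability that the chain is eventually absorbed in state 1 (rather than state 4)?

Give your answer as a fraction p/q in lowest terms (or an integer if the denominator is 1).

Answer: 45/64

Derivation:
Let a_i = P(absorbed in 1 | start in state i).
Boundary conditions: a_1 = 1, a_4 = 0.
For each transient state i, a_i = sum_j P(i->j) * a_j:
  a_2 = 1/3*a_1 + 1/9*a_2 + 1/3*a_3 + 2/9*a_4
  a_3 = 7/9*a_1 + 0*a_2 + 1/9*a_3 + 1/9*a_4

Substituting a_1 = 1 and a_4 = 0, rearrange to (I - Q) a = r where r[i] = P(i -> 1):
  [8/9, -1/3] . (a_2, a_3) = 1/3
  [0, 8/9] . (a_2, a_3) = 7/9

Solving yields:
  a_2 = 45/64
  a_3 = 7/8

Starting state is 2, so the absorption probability is a_2 = 45/64.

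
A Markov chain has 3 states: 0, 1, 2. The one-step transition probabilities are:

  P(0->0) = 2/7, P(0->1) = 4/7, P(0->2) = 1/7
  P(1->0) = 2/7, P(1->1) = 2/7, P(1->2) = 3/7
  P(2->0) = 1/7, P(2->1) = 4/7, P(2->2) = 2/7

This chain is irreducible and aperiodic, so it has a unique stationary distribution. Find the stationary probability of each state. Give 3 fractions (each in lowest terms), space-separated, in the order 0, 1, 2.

The stationary distribution satisfies pi = pi * P, i.e.:
  pi_0 = 2/7*pi_0 + 2/7*pi_1 + 1/7*pi_2
  pi_1 = 4/7*pi_0 + 2/7*pi_1 + 4/7*pi_2
  pi_2 = 1/7*pi_0 + 3/7*pi_1 + 2/7*pi_2
with normalization: pi_0 + pi_1 + pi_2 = 1.

Using the first 2 balance equations plus normalization, the linear system A*pi = b is:
  [-5/7, 2/7, 1/7] . pi = 0
  [4/7, -5/7, 4/7] . pi = 0
  [1, 1, 1] . pi = 1

Solving yields:
  pi_0 = 13/54
  pi_1 = 4/9
  pi_2 = 17/54

Verification (pi * P):
  13/54*2/7 + 4/9*2/7 + 17/54*1/7 = 13/54 = pi_0  (ok)
  13/54*4/7 + 4/9*2/7 + 17/54*4/7 = 4/9 = pi_1  (ok)
  13/54*1/7 + 4/9*3/7 + 17/54*2/7 = 17/54 = pi_2  (ok)

Answer: 13/54 4/9 17/54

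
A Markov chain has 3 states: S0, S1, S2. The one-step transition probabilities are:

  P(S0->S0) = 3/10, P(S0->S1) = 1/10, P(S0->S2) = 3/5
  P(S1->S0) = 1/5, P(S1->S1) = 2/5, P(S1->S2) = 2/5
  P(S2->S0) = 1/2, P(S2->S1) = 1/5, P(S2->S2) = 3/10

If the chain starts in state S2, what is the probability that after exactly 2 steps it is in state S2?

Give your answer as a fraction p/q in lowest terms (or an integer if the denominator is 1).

Computing P^2 by repeated multiplication:
P^1 =
  S0: [3/10, 1/10, 3/5]
  S1: [1/5, 2/5, 2/5]
  S2: [1/2, 1/5, 3/10]
P^2 =
  S0: [41/100, 19/100, 2/5]
  S1: [17/50, 13/50, 2/5]
  S2: [17/50, 19/100, 47/100]

(P^2)[S2 -> S2] = 47/100

Answer: 47/100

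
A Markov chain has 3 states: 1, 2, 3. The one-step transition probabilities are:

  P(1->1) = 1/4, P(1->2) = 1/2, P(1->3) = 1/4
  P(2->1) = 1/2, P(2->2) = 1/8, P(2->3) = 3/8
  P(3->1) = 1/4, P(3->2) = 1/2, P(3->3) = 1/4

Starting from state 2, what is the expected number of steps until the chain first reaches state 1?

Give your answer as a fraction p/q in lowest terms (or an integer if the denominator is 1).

Answer: 12/5

Derivation:
Let h_i = expected steps to first reach 1 from state i.
Boundary: h_1 = 0.
First-step equations for the other states:
  h_2 = 1 + 1/2*h_1 + 1/8*h_2 + 3/8*h_3
  h_3 = 1 + 1/4*h_1 + 1/2*h_2 + 1/4*h_3

Substituting h_1 = 0 and rearranging gives the linear system (I - Q) h = 1:
  [7/8, -3/8] . (h_2, h_3) = 1
  [-1/2, 3/4] . (h_2, h_3) = 1

Solving yields:
  h_2 = 12/5
  h_3 = 44/15

Starting state is 2, so the expected hitting time is h_2 = 12/5.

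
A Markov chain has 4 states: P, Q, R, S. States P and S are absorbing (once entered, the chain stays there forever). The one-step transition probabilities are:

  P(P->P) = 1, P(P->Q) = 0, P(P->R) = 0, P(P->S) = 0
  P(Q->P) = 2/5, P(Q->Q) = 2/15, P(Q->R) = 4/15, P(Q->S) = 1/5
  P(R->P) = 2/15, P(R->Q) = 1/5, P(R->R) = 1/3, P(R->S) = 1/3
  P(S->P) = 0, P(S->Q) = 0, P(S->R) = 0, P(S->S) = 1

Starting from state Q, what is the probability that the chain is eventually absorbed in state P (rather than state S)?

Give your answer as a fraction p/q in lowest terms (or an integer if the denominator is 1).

Answer: 34/59

Derivation:
Let a_i = P(absorbed in P | start in state i).
Boundary conditions: a_P = 1, a_S = 0.
For each transient state i, a_i = sum_j P(i->j) * a_j:
  a_Q = 2/5*a_P + 2/15*a_Q + 4/15*a_R + 1/5*a_S
  a_R = 2/15*a_P + 1/5*a_Q + 1/3*a_R + 1/3*a_S

Substituting a_P = 1 and a_S = 0, rearrange to (I - Q) a = r where r[i] = P(i -> P):
  [13/15, -4/15] . (a_Q, a_R) = 2/5
  [-1/5, 2/3] . (a_Q, a_R) = 2/15

Solving yields:
  a_Q = 34/59
  a_R = 22/59

Starting state is Q, so the absorption probability is a_Q = 34/59.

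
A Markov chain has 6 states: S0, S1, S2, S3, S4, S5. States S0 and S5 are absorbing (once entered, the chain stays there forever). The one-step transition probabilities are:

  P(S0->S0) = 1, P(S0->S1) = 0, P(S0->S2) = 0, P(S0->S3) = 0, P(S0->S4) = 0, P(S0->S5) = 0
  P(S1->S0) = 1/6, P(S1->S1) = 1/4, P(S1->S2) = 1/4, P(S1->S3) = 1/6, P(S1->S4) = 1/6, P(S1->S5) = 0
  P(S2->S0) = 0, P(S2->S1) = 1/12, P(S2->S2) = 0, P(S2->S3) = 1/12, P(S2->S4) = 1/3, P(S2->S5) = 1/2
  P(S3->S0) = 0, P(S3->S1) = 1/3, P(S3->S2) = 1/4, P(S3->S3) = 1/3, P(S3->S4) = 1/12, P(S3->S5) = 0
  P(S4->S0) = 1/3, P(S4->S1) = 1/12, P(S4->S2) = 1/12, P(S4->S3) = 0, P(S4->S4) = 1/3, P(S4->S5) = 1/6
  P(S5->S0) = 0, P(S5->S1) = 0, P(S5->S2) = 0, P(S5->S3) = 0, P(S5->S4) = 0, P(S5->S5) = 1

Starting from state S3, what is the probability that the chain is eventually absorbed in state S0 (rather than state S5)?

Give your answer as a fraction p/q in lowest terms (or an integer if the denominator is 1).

Answer: 127/276

Derivation:
Let a_i = P(absorbed in S0 | start in state i).
Boundary conditions: a_S0 = 1, a_S5 = 0.
For each transient state i, a_i = sum_j P(i->j) * a_j:
  a_S1 = 1/6*a_S0 + 1/4*a_S1 + 1/4*a_S2 + 1/6*a_S3 + 1/6*a_S4 + 0*a_S5
  a_S2 = 0*a_S0 + 1/12*a_S1 + 0*a_S2 + 1/12*a_S3 + 1/3*a_S4 + 1/2*a_S5
  a_S3 = 0*a_S0 + 1/3*a_S1 + 1/4*a_S2 + 1/3*a_S3 + 1/12*a_S4 + 0*a_S5
  a_S4 = 1/3*a_S0 + 1/12*a_S1 + 1/12*a_S2 + 0*a_S3 + 1/3*a_S4 + 1/6*a_S5

Substituting a_S0 = 1 and a_S5 = 0, rearrange to (I - Q) a = r where r[i] = P(i -> S0):
  [3/4, -1/4, -1/6, -1/6] . (a_S1, a_S2, a_S3, a_S4) = 1/6
  [-1/12, 1, -1/12, -1/3] . (a_S1, a_S2, a_S3, a_S4) = 0
  [-1/3, -1/4, 2/3, -1/12] . (a_S1, a_S2, a_S3, a_S4) = 0
  [-1/12, -1/12, 0, 2/3] . (a_S1, a_S2, a_S3, a_S4) = 1/3

Solving yields:
  a_S1 = 51/92
  a_S2 = 79/276
  a_S3 = 127/276
  a_S4 = 167/276

Starting state is S3, so the absorption probability is a_S3 = 127/276.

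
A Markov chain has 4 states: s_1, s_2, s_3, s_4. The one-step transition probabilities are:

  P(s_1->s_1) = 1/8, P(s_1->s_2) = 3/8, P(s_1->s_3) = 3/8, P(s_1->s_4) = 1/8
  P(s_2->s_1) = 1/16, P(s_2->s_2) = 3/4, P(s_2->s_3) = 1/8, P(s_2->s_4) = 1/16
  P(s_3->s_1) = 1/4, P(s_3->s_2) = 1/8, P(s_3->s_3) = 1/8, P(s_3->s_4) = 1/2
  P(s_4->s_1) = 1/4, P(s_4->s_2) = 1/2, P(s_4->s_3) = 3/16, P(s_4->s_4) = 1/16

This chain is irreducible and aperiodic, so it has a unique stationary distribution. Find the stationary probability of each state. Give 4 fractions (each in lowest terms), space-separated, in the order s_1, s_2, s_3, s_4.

Answer: 73/568 479/852 283/1704 61/426

Derivation:
The stationary distribution satisfies pi = pi * P, i.e.:
  pi_s_1 = 1/8*pi_s_1 + 1/16*pi_s_2 + 1/4*pi_s_3 + 1/4*pi_s_4
  pi_s_2 = 3/8*pi_s_1 + 3/4*pi_s_2 + 1/8*pi_s_3 + 1/2*pi_s_4
  pi_s_3 = 3/8*pi_s_1 + 1/8*pi_s_2 + 1/8*pi_s_3 + 3/16*pi_s_4
  pi_s_4 = 1/8*pi_s_1 + 1/16*pi_s_2 + 1/2*pi_s_3 + 1/16*pi_s_4
with normalization: pi_s_1 + pi_s_2 + pi_s_3 + pi_s_4 = 1.

Using the first 3 balance equations plus normalization, the linear system A*pi = b is:
  [-7/8, 1/16, 1/4, 1/4] . pi = 0
  [3/8, -1/4, 1/8, 1/2] . pi = 0
  [3/8, 1/8, -7/8, 3/16] . pi = 0
  [1, 1, 1, 1] . pi = 1

Solving yields:
  pi_s_1 = 73/568
  pi_s_2 = 479/852
  pi_s_3 = 283/1704
  pi_s_4 = 61/426

Verification (pi * P):
  73/568*1/8 + 479/852*1/16 + 283/1704*1/4 + 61/426*1/4 = 73/568 = pi_s_1  (ok)
  73/568*3/8 + 479/852*3/4 + 283/1704*1/8 + 61/426*1/2 = 479/852 = pi_s_2  (ok)
  73/568*3/8 + 479/852*1/8 + 283/1704*1/8 + 61/426*3/16 = 283/1704 = pi_s_3  (ok)
  73/568*1/8 + 479/852*1/16 + 283/1704*1/2 + 61/426*1/16 = 61/426 = pi_s_4  (ok)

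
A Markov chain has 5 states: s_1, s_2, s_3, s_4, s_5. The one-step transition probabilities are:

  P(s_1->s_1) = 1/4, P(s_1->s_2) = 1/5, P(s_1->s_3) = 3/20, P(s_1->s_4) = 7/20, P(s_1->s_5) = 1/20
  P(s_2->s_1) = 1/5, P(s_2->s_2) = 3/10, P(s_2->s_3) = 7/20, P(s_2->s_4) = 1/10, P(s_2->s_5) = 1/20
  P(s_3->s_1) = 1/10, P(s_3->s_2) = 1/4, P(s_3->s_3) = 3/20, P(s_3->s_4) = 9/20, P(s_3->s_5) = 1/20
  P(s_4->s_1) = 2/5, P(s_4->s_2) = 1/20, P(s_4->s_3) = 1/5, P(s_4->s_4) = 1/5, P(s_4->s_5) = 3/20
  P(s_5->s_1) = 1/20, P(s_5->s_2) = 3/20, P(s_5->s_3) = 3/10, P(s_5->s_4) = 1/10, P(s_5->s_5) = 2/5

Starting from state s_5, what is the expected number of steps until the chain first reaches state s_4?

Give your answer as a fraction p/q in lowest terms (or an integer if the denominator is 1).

Let h_i = expected steps to first reach s_4 from state i.
Boundary: h_s_4 = 0.
First-step equations for the other states:
  h_s_1 = 1 + 1/4*h_s_1 + 1/5*h_s_2 + 3/20*h_s_3 + 7/20*h_s_4 + 1/20*h_s_5
  h_s_2 = 1 + 1/5*h_s_1 + 3/10*h_s_2 + 7/20*h_s_3 + 1/10*h_s_4 + 1/20*h_s_5
  h_s_3 = 1 + 1/10*h_s_1 + 1/4*h_s_2 + 3/20*h_s_3 + 9/20*h_s_4 + 1/20*h_s_5
  h_s_5 = 1 + 1/20*h_s_1 + 3/20*h_s_2 + 3/10*h_s_3 + 1/10*h_s_4 + 2/5*h_s_5

Substituting h_s_4 = 0 and rearranging gives the linear system (I - Q) h = 1:
  [3/4, -1/5, -3/20, -1/20] . (h_s_1, h_s_2, h_s_3, h_s_5) = 1
  [-1/5, 7/10, -7/20, -1/20] . (h_s_1, h_s_2, h_s_3, h_s_5) = 1
  [-1/10, -1/4, 17/20, -1/20] . (h_s_1, h_s_2, h_s_3, h_s_5) = 1
  [-1/20, -3/20, -3/10, 3/5] . (h_s_1, h_s_2, h_s_3, h_s_5) = 1

Solving yields:
  h_s_1 = 46280/13613
  h_s_2 = 58240/13613
  h_s_3 = 42250/13613
  h_s_5 = 62230/13613

Starting state is s_5, so the expected hitting time is h_s_5 = 62230/13613.

Answer: 62230/13613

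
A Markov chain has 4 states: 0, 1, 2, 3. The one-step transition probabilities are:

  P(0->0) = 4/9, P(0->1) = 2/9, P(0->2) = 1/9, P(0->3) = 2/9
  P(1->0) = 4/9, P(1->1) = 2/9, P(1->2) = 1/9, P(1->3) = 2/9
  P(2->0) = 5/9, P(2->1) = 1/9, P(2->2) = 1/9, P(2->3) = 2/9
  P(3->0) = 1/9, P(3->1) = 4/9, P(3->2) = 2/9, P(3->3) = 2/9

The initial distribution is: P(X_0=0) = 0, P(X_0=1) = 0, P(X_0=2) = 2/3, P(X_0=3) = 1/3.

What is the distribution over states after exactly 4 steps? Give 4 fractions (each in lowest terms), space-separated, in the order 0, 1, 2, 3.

Propagating the distribution step by step (d_{t+1} = d_t * P):
d_0 = (0=0, 1=0, 2=2/3, 3=1/3)
  d_1[0] = 0*4/9 + 0*4/9 + 2/3*5/9 + 1/3*1/9 = 11/27
  d_1[1] = 0*2/9 + 0*2/9 + 2/3*1/9 + 1/3*4/9 = 2/9
  d_1[2] = 0*1/9 + 0*1/9 + 2/3*1/9 + 1/3*2/9 = 4/27
  d_1[3] = 0*2/9 + 0*2/9 + 2/3*2/9 + 1/3*2/9 = 2/9
d_1 = (0=11/27, 1=2/9, 2=4/27, 3=2/9)
  d_2[0] = 11/27*4/9 + 2/9*4/9 + 4/27*5/9 + 2/9*1/9 = 94/243
  d_2[1] = 11/27*2/9 + 2/9*2/9 + 4/27*1/9 + 2/9*4/9 = 62/243
  d_2[2] = 11/27*1/9 + 2/9*1/9 + 4/27*1/9 + 2/9*2/9 = 11/81
  d_2[3] = 11/27*2/9 + 2/9*2/9 + 4/27*2/9 + 2/9*2/9 = 2/9
d_2 = (0=94/243, 1=62/243, 2=11/81, 3=2/9)
  d_3[0] = 94/243*4/9 + 62/243*4/9 + 11/81*5/9 + 2/9*1/9 = 281/729
  d_3[1] = 94/243*2/9 + 62/243*2/9 + 11/81*1/9 + 2/9*4/9 = 187/729
  d_3[2] = 94/243*1/9 + 62/243*1/9 + 11/81*1/9 + 2/9*2/9 = 11/81
  d_3[3] = 94/243*2/9 + 62/243*2/9 + 11/81*2/9 + 2/9*2/9 = 2/9
d_3 = (0=281/729, 1=187/729, 2=11/81, 3=2/9)
  d_4[0] = 281/729*4/9 + 187/729*4/9 + 11/81*5/9 + 2/9*1/9 = 281/729
  d_4[1] = 281/729*2/9 + 187/729*2/9 + 11/81*1/9 + 2/9*4/9 = 187/729
  d_4[2] = 281/729*1/9 + 187/729*1/9 + 11/81*1/9 + 2/9*2/9 = 11/81
  d_4[3] = 281/729*2/9 + 187/729*2/9 + 11/81*2/9 + 2/9*2/9 = 2/9
d_4 = (0=281/729, 1=187/729, 2=11/81, 3=2/9)

Answer: 281/729 187/729 11/81 2/9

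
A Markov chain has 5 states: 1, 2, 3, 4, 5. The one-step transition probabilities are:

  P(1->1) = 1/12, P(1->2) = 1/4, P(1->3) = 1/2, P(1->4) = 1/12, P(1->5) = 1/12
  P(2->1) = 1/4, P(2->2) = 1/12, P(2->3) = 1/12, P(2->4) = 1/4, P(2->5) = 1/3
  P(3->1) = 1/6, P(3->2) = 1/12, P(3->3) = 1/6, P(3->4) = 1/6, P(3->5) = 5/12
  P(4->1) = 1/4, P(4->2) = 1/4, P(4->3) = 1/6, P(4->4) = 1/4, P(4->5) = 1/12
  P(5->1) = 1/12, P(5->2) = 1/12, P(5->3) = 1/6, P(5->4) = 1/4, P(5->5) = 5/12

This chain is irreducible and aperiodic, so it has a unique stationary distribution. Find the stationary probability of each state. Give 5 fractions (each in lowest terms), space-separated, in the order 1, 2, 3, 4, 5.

Answer: 1619/10180 367/2545 1057/5090 2099/10180 144/509

Derivation:
The stationary distribution satisfies pi = pi * P, i.e.:
  pi_1 = 1/12*pi_1 + 1/4*pi_2 + 1/6*pi_3 + 1/4*pi_4 + 1/12*pi_5
  pi_2 = 1/4*pi_1 + 1/12*pi_2 + 1/12*pi_3 + 1/4*pi_4 + 1/12*pi_5
  pi_3 = 1/2*pi_1 + 1/12*pi_2 + 1/6*pi_3 + 1/6*pi_4 + 1/6*pi_5
  pi_4 = 1/12*pi_1 + 1/4*pi_2 + 1/6*pi_3 + 1/4*pi_4 + 1/4*pi_5
  pi_5 = 1/12*pi_1 + 1/3*pi_2 + 5/12*pi_3 + 1/12*pi_4 + 5/12*pi_5
with normalization: pi_1 + pi_2 + pi_3 + pi_4 + pi_5 = 1.

Using the first 4 balance equations plus normalization, the linear system A*pi = b is:
  [-11/12, 1/4, 1/6, 1/4, 1/12] . pi = 0
  [1/4, -11/12, 1/12, 1/4, 1/12] . pi = 0
  [1/2, 1/12, -5/6, 1/6, 1/6] . pi = 0
  [1/12, 1/4, 1/6, -3/4, 1/4] . pi = 0
  [1, 1, 1, 1, 1] . pi = 1

Solving yields:
  pi_1 = 1619/10180
  pi_2 = 367/2545
  pi_3 = 1057/5090
  pi_4 = 2099/10180
  pi_5 = 144/509

Verification (pi * P):
  1619/10180*1/12 + 367/2545*1/4 + 1057/5090*1/6 + 2099/10180*1/4 + 144/509*1/12 = 1619/10180 = pi_1  (ok)
  1619/10180*1/4 + 367/2545*1/12 + 1057/5090*1/12 + 2099/10180*1/4 + 144/509*1/12 = 367/2545 = pi_2  (ok)
  1619/10180*1/2 + 367/2545*1/12 + 1057/5090*1/6 + 2099/10180*1/6 + 144/509*1/6 = 1057/5090 = pi_3  (ok)
  1619/10180*1/12 + 367/2545*1/4 + 1057/5090*1/6 + 2099/10180*1/4 + 144/509*1/4 = 2099/10180 = pi_4  (ok)
  1619/10180*1/12 + 367/2545*1/3 + 1057/5090*5/12 + 2099/10180*1/12 + 144/509*5/12 = 144/509 = pi_5  (ok)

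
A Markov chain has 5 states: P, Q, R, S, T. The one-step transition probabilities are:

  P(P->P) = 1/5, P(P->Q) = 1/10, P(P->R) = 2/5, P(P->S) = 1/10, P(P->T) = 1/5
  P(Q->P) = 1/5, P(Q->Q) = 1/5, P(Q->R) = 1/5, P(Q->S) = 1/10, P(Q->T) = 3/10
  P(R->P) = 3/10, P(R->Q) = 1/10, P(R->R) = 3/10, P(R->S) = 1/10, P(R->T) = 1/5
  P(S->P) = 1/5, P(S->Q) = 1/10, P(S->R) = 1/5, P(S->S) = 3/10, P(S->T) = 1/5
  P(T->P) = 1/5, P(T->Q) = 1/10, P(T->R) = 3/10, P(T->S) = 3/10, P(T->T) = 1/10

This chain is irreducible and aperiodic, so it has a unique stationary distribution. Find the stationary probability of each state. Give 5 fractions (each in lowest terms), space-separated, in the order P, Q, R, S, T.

Answer: 1999/8712 1/9 1283/4356 137/792 19/99

Derivation:
The stationary distribution satisfies pi = pi * P, i.e.:
  pi_P = 1/5*pi_P + 1/5*pi_Q + 3/10*pi_R + 1/5*pi_S + 1/5*pi_T
  pi_Q = 1/10*pi_P + 1/5*pi_Q + 1/10*pi_R + 1/10*pi_S + 1/10*pi_T
  pi_R = 2/5*pi_P + 1/5*pi_Q + 3/10*pi_R + 1/5*pi_S + 3/10*pi_T
  pi_S = 1/10*pi_P + 1/10*pi_Q + 1/10*pi_R + 3/10*pi_S + 3/10*pi_T
  pi_T = 1/5*pi_P + 3/10*pi_Q + 1/5*pi_R + 1/5*pi_S + 1/10*pi_T
with normalization: pi_P + pi_Q + pi_R + pi_S + pi_T = 1.

Using the first 4 balance equations plus normalization, the linear system A*pi = b is:
  [-4/5, 1/5, 3/10, 1/5, 1/5] . pi = 0
  [1/10, -4/5, 1/10, 1/10, 1/10] . pi = 0
  [2/5, 1/5, -7/10, 1/5, 3/10] . pi = 0
  [1/10, 1/10, 1/10, -7/10, 3/10] . pi = 0
  [1, 1, 1, 1, 1] . pi = 1

Solving yields:
  pi_P = 1999/8712
  pi_Q = 1/9
  pi_R = 1283/4356
  pi_S = 137/792
  pi_T = 19/99

Verification (pi * P):
  1999/8712*1/5 + 1/9*1/5 + 1283/4356*3/10 + 137/792*1/5 + 19/99*1/5 = 1999/8712 = pi_P  (ok)
  1999/8712*1/10 + 1/9*1/5 + 1283/4356*1/10 + 137/792*1/10 + 19/99*1/10 = 1/9 = pi_Q  (ok)
  1999/8712*2/5 + 1/9*1/5 + 1283/4356*3/10 + 137/792*1/5 + 19/99*3/10 = 1283/4356 = pi_R  (ok)
  1999/8712*1/10 + 1/9*1/10 + 1283/4356*1/10 + 137/792*3/10 + 19/99*3/10 = 137/792 = pi_S  (ok)
  1999/8712*1/5 + 1/9*3/10 + 1283/4356*1/5 + 137/792*1/5 + 19/99*1/10 = 19/99 = pi_T  (ok)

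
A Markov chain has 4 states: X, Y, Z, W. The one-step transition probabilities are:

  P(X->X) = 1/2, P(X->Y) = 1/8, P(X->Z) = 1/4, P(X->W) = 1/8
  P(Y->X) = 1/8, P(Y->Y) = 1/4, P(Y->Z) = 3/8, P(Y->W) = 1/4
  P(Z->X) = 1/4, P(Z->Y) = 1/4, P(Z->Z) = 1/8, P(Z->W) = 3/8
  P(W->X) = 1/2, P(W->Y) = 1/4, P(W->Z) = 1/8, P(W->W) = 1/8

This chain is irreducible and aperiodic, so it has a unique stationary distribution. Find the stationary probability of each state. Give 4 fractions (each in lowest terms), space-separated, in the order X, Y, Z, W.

The stationary distribution satisfies pi = pi * P, i.e.:
  pi_X = 1/2*pi_X + 1/8*pi_Y + 1/4*pi_Z + 1/2*pi_W
  pi_Y = 1/8*pi_X + 1/4*pi_Y + 1/4*pi_Z + 1/4*pi_W
  pi_Z = 1/4*pi_X + 3/8*pi_Y + 1/8*pi_Z + 1/8*pi_W
  pi_W = 1/8*pi_X + 1/4*pi_Y + 3/8*pi_Z + 1/8*pi_W
with normalization: pi_X + pi_Y + pi_Z + pi_W = 1.

Using the first 3 balance equations plus normalization, the linear system A*pi = b is:
  [-1/2, 1/8, 1/4, 1/2] . pi = 0
  [1/8, -3/4, 1/4, 1/4] . pi = 0
  [1/4, 3/8, -7/8, 1/8] . pi = 0
  [1, 1, 1, 1] . pi = 1

Solving yields:
  pi_X = 46/125
  pi_Y = 51/250
  pi_Z = 111/500
  pi_W = 103/500

Verification (pi * P):
  46/125*1/2 + 51/250*1/8 + 111/500*1/4 + 103/500*1/2 = 46/125 = pi_X  (ok)
  46/125*1/8 + 51/250*1/4 + 111/500*1/4 + 103/500*1/4 = 51/250 = pi_Y  (ok)
  46/125*1/4 + 51/250*3/8 + 111/500*1/8 + 103/500*1/8 = 111/500 = pi_Z  (ok)
  46/125*1/8 + 51/250*1/4 + 111/500*3/8 + 103/500*1/8 = 103/500 = pi_W  (ok)

Answer: 46/125 51/250 111/500 103/500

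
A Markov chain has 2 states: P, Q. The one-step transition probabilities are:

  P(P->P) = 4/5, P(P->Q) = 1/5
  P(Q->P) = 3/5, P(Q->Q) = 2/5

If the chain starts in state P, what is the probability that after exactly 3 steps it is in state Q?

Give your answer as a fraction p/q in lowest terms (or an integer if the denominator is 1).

Answer: 31/125

Derivation:
Computing P^3 by repeated multiplication:
P^1 =
  P: [4/5, 1/5]
  Q: [3/5, 2/5]
P^2 =
  P: [19/25, 6/25]
  Q: [18/25, 7/25]
P^3 =
  P: [94/125, 31/125]
  Q: [93/125, 32/125]

(P^3)[P -> Q] = 31/125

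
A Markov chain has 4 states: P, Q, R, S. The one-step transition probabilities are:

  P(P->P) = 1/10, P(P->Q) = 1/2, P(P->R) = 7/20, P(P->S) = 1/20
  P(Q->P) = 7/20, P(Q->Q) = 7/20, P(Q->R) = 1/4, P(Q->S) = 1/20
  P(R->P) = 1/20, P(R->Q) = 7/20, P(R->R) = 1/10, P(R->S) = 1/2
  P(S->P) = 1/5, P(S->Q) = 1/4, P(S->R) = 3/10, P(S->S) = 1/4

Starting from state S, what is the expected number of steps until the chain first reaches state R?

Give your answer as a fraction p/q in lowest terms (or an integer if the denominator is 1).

Let h_i = expected steps to first reach R from state i.
Boundary: h_R = 0.
First-step equations for the other states:
  h_P = 1 + 1/10*h_P + 1/2*h_Q + 7/20*h_R + 1/20*h_S
  h_Q = 1 + 7/20*h_P + 7/20*h_Q + 1/4*h_R + 1/20*h_S
  h_S = 1 + 1/5*h_P + 1/4*h_Q + 3/10*h_R + 1/4*h_S

Substituting h_R = 0 and rearranging gives the linear system (I - Q) h = 1:
  [9/10, -1/2, -1/20] . (h_P, h_Q, h_S) = 1
  [-7/20, 13/20, -1/20] . (h_P, h_Q, h_S) = 1
  [-1/5, -1/4, 3/4] . (h_P, h_Q, h_S) = 1

Solving yields:
  h_P = 7360/2243
  h_Q = 8000/2243
  h_S = 7620/2243

Starting state is S, so the expected hitting time is h_S = 7620/2243.

Answer: 7620/2243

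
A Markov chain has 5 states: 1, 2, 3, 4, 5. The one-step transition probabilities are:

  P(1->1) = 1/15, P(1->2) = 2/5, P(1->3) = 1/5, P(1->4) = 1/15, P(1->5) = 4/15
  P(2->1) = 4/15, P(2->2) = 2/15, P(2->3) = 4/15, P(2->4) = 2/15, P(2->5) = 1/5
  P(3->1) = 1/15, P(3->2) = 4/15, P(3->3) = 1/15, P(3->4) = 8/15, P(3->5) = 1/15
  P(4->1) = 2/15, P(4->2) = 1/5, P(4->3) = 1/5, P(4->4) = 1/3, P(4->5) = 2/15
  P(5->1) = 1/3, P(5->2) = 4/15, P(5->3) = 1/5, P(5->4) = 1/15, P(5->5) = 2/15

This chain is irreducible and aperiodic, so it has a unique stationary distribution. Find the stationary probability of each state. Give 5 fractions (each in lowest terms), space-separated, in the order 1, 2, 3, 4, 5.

The stationary distribution satisfies pi = pi * P, i.e.:
  pi_1 = 1/15*pi_1 + 4/15*pi_2 + 1/15*pi_3 + 2/15*pi_4 + 1/3*pi_5
  pi_2 = 2/5*pi_1 + 2/15*pi_2 + 4/15*pi_3 + 1/5*pi_4 + 4/15*pi_5
  pi_3 = 1/5*pi_1 + 4/15*pi_2 + 1/15*pi_3 + 1/5*pi_4 + 1/5*pi_5
  pi_4 = 1/15*pi_1 + 2/15*pi_2 + 8/15*pi_3 + 1/3*pi_4 + 1/15*pi_5
  pi_5 = 4/15*pi_1 + 1/5*pi_2 + 1/15*pi_3 + 2/15*pi_4 + 2/15*pi_5
with normalization: pi_1 + pi_2 + pi_3 + pi_4 + pi_5 = 1.

Using the first 4 balance equations plus normalization, the linear system A*pi = b is:
  [-14/15, 4/15, 1/15, 2/15, 1/3] . pi = 0
  [2/5, -13/15, 4/15, 1/5, 4/15] . pi = 0
  [1/5, 4/15, -14/15, 1/5, 1/5] . pi = 0
  [1/15, 2/15, 8/15, -2/3, 1/15] . pi = 0
  [1, 1, 1, 1, 1] . pi = 1

Solving yields:
  pi_1 = 10651/61463
  pi_2 = 14868/61463
  pi_3 = 11721/61463
  pi_4 = 14398/61463
  pi_5 = 9825/61463

Verification (pi * P):
  10651/61463*1/15 + 14868/61463*4/15 + 11721/61463*1/15 + 14398/61463*2/15 + 9825/61463*1/3 = 10651/61463 = pi_1  (ok)
  10651/61463*2/5 + 14868/61463*2/15 + 11721/61463*4/15 + 14398/61463*1/5 + 9825/61463*4/15 = 14868/61463 = pi_2  (ok)
  10651/61463*1/5 + 14868/61463*4/15 + 11721/61463*1/15 + 14398/61463*1/5 + 9825/61463*1/5 = 11721/61463 = pi_3  (ok)
  10651/61463*1/15 + 14868/61463*2/15 + 11721/61463*8/15 + 14398/61463*1/3 + 9825/61463*1/15 = 14398/61463 = pi_4  (ok)
  10651/61463*4/15 + 14868/61463*1/5 + 11721/61463*1/15 + 14398/61463*2/15 + 9825/61463*2/15 = 9825/61463 = pi_5  (ok)

Answer: 10651/61463 14868/61463 11721/61463 14398/61463 9825/61463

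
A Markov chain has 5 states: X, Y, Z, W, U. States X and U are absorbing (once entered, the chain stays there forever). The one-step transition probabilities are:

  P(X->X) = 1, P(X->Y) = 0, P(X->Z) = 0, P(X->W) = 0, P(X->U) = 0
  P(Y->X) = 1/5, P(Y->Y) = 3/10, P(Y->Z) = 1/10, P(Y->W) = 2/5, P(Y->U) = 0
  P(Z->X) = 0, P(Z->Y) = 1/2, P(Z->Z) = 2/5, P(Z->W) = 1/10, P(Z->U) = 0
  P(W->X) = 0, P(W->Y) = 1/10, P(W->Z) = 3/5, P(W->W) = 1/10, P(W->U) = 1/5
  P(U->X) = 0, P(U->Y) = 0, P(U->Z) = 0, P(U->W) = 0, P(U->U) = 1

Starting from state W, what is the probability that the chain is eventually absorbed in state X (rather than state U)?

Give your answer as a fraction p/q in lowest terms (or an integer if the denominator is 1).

Let a_i = P(absorbed in X | start in state i).
Boundary conditions: a_X = 1, a_U = 0.
For each transient state i, a_i = sum_j P(i->j) * a_j:
  a_Y = 1/5*a_X + 3/10*a_Y + 1/10*a_Z + 2/5*a_W + 0*a_U
  a_Z = 0*a_X + 1/2*a_Y + 2/5*a_Z + 1/10*a_W + 0*a_U
  a_W = 0*a_X + 1/10*a_Y + 3/5*a_Z + 1/10*a_W + 1/5*a_U

Substituting a_X = 1 and a_U = 0, rearrange to (I - Q) a = r where r[i] = P(i -> X):
  [7/10, -1/10, -2/5] . (a_Y, a_Z, a_W) = 1/5
  [-1/2, 3/5, -1/10] . (a_Y, a_Z, a_W) = 0
  [-1/10, -3/5, 9/10] . (a_Y, a_Z, a_W) = 0

Solving yields:
  a_Y = 48/73
  a_Z = 46/73
  a_W = 36/73

Starting state is W, so the absorption probability is a_W = 36/73.

Answer: 36/73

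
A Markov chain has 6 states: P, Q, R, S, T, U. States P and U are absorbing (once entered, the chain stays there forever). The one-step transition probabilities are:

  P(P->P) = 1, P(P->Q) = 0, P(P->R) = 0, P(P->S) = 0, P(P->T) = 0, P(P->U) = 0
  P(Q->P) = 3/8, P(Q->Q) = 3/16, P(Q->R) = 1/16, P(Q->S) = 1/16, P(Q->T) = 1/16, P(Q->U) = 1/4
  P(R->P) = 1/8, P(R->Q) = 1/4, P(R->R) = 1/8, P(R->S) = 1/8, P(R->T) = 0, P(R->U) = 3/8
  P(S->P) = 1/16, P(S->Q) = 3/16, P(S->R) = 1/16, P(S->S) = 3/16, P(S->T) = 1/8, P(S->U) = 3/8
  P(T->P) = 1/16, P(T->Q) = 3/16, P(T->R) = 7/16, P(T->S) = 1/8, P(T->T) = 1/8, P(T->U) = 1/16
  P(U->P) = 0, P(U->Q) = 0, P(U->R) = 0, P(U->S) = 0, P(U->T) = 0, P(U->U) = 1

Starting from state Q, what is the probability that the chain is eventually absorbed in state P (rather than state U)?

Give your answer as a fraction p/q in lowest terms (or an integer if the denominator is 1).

Let a_i = P(absorbed in P | start in state i).
Boundary conditions: a_P = 1, a_U = 0.
For each transient state i, a_i = sum_j P(i->j) * a_j:
  a_Q = 3/8*a_P + 3/16*a_Q + 1/16*a_R + 1/16*a_S + 1/16*a_T + 1/4*a_U
  a_R = 1/8*a_P + 1/4*a_Q + 1/8*a_R + 1/8*a_S + 0*a_T + 3/8*a_U
  a_S = 1/16*a_P + 3/16*a_Q + 1/16*a_R + 3/16*a_S + 1/8*a_T + 3/8*a_U
  a_T = 1/16*a_P + 3/16*a_Q + 7/16*a_R + 1/8*a_S + 1/8*a_T + 1/16*a_U

Substituting a_P = 1 and a_U = 0, rearrange to (I - Q) a = r where r[i] = P(i -> P):
  [13/16, -1/16, -1/16, -1/16] . (a_Q, a_R, a_S, a_T) = 3/8
  [-1/4, 7/8, -1/8, 0] . (a_Q, a_R, a_S, a_T) = 1/8
  [-3/16, -1/16, 13/16, -1/8] . (a_Q, a_R, a_S, a_T) = 1/16
  [-3/16, -7/16, -1/8, 7/8] . (a_Q, a_R, a_S, a_T) = 1/16

Solving yields:
  a_Q = 7846/14519
  a_R = 4915/14519
  a_S = 4194/14519
  a_T = 5775/14519

Starting state is Q, so the absorption probability is a_Q = 7846/14519.

Answer: 7846/14519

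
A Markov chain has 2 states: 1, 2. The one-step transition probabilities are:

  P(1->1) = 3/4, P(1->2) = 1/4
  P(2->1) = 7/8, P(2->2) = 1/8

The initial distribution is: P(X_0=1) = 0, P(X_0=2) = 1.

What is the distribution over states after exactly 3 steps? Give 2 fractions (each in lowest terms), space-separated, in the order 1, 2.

Answer: 399/512 113/512

Derivation:
Propagating the distribution step by step (d_{t+1} = d_t * P):
d_0 = (1=0, 2=1)
  d_1[1] = 0*3/4 + 1*7/8 = 7/8
  d_1[2] = 0*1/4 + 1*1/8 = 1/8
d_1 = (1=7/8, 2=1/8)
  d_2[1] = 7/8*3/4 + 1/8*7/8 = 49/64
  d_2[2] = 7/8*1/4 + 1/8*1/8 = 15/64
d_2 = (1=49/64, 2=15/64)
  d_3[1] = 49/64*3/4 + 15/64*7/8 = 399/512
  d_3[2] = 49/64*1/4 + 15/64*1/8 = 113/512
d_3 = (1=399/512, 2=113/512)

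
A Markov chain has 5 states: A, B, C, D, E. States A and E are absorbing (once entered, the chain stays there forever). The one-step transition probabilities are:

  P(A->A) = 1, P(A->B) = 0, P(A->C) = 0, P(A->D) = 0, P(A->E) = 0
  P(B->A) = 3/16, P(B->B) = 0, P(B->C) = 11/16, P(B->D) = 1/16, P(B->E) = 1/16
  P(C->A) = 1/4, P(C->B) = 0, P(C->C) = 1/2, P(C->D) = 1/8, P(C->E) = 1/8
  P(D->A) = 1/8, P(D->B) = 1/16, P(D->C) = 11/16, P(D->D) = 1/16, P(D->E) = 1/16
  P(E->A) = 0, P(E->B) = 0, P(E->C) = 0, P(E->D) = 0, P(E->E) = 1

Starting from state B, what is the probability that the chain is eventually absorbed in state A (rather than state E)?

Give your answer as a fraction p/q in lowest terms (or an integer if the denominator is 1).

Answer: 529/769

Derivation:
Let a_i = P(absorbed in A | start in state i).
Boundary conditions: a_A = 1, a_E = 0.
For each transient state i, a_i = sum_j P(i->j) * a_j:
  a_B = 3/16*a_A + 0*a_B + 11/16*a_C + 1/16*a_D + 1/16*a_E
  a_C = 1/4*a_A + 0*a_B + 1/2*a_C + 1/8*a_D + 1/8*a_E
  a_D = 1/8*a_A + 1/16*a_B + 11/16*a_C + 1/16*a_D + 1/16*a_E

Substituting a_A = 1 and a_E = 0, rearrange to (I - Q) a = r where r[i] = P(i -> A):
  [1, -11/16, -1/16] . (a_B, a_C, a_D) = 3/16
  [0, 1/2, -1/8] . (a_B, a_C, a_D) = 1/4
  [-1/16, -11/16, 15/16] . (a_B, a_C, a_D) = 1/8

Solving yields:
  a_B = 529/769
  a_C = 513/769
  a_D = 514/769

Starting state is B, so the absorption probability is a_B = 529/769.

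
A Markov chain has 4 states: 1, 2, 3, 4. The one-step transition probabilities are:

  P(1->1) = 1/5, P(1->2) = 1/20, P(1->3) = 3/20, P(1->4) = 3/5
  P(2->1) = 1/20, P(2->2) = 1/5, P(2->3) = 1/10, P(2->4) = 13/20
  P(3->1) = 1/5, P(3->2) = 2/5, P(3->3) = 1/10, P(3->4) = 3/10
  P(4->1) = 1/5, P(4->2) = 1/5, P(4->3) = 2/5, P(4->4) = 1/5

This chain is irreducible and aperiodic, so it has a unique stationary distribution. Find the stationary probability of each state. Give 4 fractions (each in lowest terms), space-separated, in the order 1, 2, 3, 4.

Answer: 884/5293 1164/5293 1190/5293 2055/5293

Derivation:
The stationary distribution satisfies pi = pi * P, i.e.:
  pi_1 = 1/5*pi_1 + 1/20*pi_2 + 1/5*pi_3 + 1/5*pi_4
  pi_2 = 1/20*pi_1 + 1/5*pi_2 + 2/5*pi_3 + 1/5*pi_4
  pi_3 = 3/20*pi_1 + 1/10*pi_2 + 1/10*pi_3 + 2/5*pi_4
  pi_4 = 3/5*pi_1 + 13/20*pi_2 + 3/10*pi_3 + 1/5*pi_4
with normalization: pi_1 + pi_2 + pi_3 + pi_4 = 1.

Using the first 3 balance equations plus normalization, the linear system A*pi = b is:
  [-4/5, 1/20, 1/5, 1/5] . pi = 0
  [1/20, -4/5, 2/5, 1/5] . pi = 0
  [3/20, 1/10, -9/10, 2/5] . pi = 0
  [1, 1, 1, 1] . pi = 1

Solving yields:
  pi_1 = 884/5293
  pi_2 = 1164/5293
  pi_3 = 1190/5293
  pi_4 = 2055/5293

Verification (pi * P):
  884/5293*1/5 + 1164/5293*1/20 + 1190/5293*1/5 + 2055/5293*1/5 = 884/5293 = pi_1  (ok)
  884/5293*1/20 + 1164/5293*1/5 + 1190/5293*2/5 + 2055/5293*1/5 = 1164/5293 = pi_2  (ok)
  884/5293*3/20 + 1164/5293*1/10 + 1190/5293*1/10 + 2055/5293*2/5 = 1190/5293 = pi_3  (ok)
  884/5293*3/5 + 1164/5293*13/20 + 1190/5293*3/10 + 2055/5293*1/5 = 2055/5293 = pi_4  (ok)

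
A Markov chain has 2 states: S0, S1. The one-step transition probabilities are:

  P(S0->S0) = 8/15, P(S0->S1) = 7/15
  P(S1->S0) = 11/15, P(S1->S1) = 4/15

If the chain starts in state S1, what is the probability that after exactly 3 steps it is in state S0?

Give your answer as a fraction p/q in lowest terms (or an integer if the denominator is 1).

Computing P^3 by repeated multiplication:
P^1 =
  S0: [8/15, 7/15]
  S1: [11/15, 4/15]
P^2 =
  S0: [47/75, 28/75]
  S1: [44/75, 31/75]
P^3 =
  S0: [76/125, 49/125]
  S1: [77/125, 48/125]

(P^3)[S1 -> S0] = 77/125

Answer: 77/125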